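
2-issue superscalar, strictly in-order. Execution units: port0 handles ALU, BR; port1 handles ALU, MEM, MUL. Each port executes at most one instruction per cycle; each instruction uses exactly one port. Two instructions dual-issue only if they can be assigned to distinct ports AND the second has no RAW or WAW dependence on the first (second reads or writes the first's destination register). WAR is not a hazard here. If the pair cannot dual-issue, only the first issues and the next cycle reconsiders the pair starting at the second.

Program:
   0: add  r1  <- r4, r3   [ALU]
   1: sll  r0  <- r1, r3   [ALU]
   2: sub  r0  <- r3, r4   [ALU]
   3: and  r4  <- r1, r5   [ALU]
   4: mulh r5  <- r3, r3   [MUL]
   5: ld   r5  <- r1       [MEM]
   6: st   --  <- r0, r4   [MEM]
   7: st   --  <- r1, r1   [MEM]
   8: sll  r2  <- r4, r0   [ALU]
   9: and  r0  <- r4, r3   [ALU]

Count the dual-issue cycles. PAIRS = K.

c0: i0 add.ALU  RAW r1
c1: i1 sll.ALU  WAW r0
c2: i2&i3 sub.ALU/and.ALU  dual
c3: i4 mulh.MUL  no-port MUL/MEM
c4: i5 ld.MEM  no-port MEM/MEM
c5: i6 st.MEM  no-port MEM/MEM
c6: i7&i8 st.MEM/sll.ALU  dual
c7: i9 and.ALU  tail

PAIRS = 2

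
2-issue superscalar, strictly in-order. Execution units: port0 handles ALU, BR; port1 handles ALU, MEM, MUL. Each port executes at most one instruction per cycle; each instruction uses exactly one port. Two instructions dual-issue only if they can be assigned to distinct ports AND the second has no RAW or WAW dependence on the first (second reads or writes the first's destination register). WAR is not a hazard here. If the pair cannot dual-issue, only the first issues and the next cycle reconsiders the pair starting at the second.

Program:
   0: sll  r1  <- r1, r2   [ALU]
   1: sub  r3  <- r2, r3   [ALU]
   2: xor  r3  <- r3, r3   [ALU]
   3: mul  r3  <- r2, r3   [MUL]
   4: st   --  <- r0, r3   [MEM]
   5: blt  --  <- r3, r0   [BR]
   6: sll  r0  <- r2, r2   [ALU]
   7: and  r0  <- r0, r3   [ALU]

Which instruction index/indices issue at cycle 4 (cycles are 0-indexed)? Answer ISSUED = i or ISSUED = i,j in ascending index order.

0. sll.ALU sub.ALU @i0/i1  | dual
1. xor.ALU @i2  | RAW+WAW r3
2. mul.MUL @i3  | no-port MUL/MEM
3. st.MEM blt.BR @i4/i5  | dual
4. sll.ALU @i6  | RAW+WAW r0
5. and.ALU @i7  | tail

ISSUED = 6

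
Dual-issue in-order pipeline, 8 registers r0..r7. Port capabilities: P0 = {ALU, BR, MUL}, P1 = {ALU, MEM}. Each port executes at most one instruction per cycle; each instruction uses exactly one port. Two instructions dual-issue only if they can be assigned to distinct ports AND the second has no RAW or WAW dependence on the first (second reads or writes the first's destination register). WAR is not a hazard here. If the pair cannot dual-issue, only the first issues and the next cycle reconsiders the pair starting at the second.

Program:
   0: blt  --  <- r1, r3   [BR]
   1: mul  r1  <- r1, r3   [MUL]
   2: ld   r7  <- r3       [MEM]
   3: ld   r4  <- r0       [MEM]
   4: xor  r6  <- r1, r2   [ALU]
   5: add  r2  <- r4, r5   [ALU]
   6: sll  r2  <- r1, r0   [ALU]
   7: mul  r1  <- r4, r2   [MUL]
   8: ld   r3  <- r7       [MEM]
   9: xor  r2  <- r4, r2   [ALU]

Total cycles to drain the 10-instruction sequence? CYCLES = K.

[0] i0  blt.BR  -- no-port BR/MUL
[1] i1+i2  mul.MUL;ld.MEM  -- dual
[2] i3+i4  ld.MEM;xor.ALU  -- dual
[3] i5  add.ALU  -- WAW r2
[4] i6  sll.ALU  -- RAW r2
[5] i7+i8  mul.MUL;ld.MEM  -- dual
[6] i9  xor.ALU  -- tail

CYCLES = 7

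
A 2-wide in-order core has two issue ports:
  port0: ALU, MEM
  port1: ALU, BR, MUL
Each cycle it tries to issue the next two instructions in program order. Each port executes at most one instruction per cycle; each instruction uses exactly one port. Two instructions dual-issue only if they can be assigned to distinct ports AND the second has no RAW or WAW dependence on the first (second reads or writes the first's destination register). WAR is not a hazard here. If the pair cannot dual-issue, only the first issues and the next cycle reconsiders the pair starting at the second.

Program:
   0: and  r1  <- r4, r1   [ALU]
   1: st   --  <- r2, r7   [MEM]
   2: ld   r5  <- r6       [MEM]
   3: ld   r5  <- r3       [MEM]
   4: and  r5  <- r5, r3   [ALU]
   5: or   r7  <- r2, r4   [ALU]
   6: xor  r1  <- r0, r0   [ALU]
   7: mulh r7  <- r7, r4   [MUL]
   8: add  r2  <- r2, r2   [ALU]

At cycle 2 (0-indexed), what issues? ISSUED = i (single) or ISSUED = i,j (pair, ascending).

ISSUED = 3

  cy0 -> i0+i1 (and.ALU;st.MEM) 2-wide
  cy1 -> i2 (ld.MEM) no-port MEM/MEM
  cy2 -> i3 (ld.MEM) RAW+WAW r5
  cy3 -> i4+i5 (and.ALU;or.ALU) 2-wide
  cy4 -> i6+i7 (xor.ALU;mulh.MUL) 2-wide
  cy5 -> i8 (add.ALU) tail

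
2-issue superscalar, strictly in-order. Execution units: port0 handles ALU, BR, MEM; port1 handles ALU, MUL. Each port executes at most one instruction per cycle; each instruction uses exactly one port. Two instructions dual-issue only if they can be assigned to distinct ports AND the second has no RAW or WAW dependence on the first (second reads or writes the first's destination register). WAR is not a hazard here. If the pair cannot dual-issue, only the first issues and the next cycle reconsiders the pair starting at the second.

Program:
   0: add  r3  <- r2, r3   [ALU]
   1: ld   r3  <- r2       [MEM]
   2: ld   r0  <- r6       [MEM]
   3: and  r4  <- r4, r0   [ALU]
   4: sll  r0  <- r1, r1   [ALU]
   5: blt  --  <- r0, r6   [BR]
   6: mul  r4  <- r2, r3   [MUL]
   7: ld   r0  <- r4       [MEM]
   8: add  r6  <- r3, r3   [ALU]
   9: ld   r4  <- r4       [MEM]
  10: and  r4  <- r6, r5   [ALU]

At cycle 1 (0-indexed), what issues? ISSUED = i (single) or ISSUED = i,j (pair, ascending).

ISSUED = 1

t=0 i0:add.ALU ; WAW r3
t=1 i1:ld.MEM ; no-port MEM/MEM
t=2 i2:ld.MEM ; RAW r0
t=3 i3&i4:and.ALU/sll.ALU ; pair
t=4 i5&i6:blt.BR/mul.MUL ; pair
t=5 i7&i8:ld.MEM/add.ALU ; pair
t=6 i9:ld.MEM ; WAW r4
t=7 i10:and.ALU ; tail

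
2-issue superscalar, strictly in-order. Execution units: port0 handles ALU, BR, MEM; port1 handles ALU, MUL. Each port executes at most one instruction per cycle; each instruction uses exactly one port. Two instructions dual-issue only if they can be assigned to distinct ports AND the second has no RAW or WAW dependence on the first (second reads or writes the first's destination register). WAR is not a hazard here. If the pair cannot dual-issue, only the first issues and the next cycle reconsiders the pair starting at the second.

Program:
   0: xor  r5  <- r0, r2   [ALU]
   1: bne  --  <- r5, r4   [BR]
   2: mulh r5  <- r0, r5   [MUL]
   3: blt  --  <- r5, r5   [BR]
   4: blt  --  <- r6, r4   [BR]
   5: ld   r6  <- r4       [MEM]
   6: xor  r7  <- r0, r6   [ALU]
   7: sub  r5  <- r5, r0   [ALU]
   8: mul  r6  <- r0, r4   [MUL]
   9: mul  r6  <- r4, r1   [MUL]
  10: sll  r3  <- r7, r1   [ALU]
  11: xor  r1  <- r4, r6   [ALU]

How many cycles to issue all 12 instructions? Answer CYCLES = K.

c0: i0 xor.ALU  RAW r5
c1: i1+i2 bne.BR mulh.MUL  dual
c2: i3 blt.BR  no-port BR/BR
c3: i4 blt.BR  no-port BR/MEM
c4: i5 ld.MEM  RAW r6
c5: i6+i7 xor.ALU sub.ALU  dual
c6: i8 mul.MUL  no-port MUL/MUL
c7: i9+i10 mul.MUL sll.ALU  dual
c8: i11 xor.ALU  tail

CYCLES = 9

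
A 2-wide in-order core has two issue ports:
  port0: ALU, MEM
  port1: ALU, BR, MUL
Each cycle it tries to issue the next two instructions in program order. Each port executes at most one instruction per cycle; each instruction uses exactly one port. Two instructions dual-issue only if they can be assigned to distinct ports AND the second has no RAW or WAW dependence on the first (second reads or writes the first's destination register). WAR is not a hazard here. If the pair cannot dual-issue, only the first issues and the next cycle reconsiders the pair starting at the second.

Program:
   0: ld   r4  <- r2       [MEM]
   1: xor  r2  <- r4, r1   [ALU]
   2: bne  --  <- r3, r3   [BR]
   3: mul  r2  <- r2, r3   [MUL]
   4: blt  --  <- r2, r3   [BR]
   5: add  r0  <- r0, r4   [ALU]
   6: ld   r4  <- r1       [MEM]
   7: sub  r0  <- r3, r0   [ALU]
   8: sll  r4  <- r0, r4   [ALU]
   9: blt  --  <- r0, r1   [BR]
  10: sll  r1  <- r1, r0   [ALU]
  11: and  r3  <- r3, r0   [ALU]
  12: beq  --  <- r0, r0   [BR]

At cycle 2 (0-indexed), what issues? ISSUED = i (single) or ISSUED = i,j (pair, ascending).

[0] i0  ld  -- RAW r4
[1] i1,i2  xor bne  -- pair
[2] i3  mul  -- no-port MUL/BR
[3] i4,i5  blt add  -- pair
[4] i6,i7  ld sub  -- pair
[5] i8,i9  sll blt  -- pair
[6] i10,i11  sll and  -- pair
[7] i12  beq  -- tail

ISSUED = 3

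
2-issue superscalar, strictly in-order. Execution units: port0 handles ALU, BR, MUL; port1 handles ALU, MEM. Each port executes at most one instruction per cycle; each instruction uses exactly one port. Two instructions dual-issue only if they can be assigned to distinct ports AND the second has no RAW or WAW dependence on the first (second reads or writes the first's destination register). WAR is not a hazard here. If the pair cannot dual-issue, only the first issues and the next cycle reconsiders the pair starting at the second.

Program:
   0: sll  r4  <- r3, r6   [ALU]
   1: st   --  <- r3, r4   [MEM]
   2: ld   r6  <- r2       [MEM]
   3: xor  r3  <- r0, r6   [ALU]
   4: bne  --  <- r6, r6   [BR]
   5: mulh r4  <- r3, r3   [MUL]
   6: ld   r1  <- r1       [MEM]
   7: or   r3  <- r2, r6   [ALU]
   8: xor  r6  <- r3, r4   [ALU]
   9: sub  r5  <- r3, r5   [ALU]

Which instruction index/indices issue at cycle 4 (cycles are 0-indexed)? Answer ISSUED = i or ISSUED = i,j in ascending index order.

c0: i0 sll  RAW r4
c1: i1 st  no-port MEM/MEM
c2: i2 ld  RAW r6
c3: i3/i4 xor bne  2-wide
c4: i5/i6 mulh ld  2-wide
c5: i7 or  RAW r3
c6: i8/i9 xor sub  2-wide

ISSUED = 5,6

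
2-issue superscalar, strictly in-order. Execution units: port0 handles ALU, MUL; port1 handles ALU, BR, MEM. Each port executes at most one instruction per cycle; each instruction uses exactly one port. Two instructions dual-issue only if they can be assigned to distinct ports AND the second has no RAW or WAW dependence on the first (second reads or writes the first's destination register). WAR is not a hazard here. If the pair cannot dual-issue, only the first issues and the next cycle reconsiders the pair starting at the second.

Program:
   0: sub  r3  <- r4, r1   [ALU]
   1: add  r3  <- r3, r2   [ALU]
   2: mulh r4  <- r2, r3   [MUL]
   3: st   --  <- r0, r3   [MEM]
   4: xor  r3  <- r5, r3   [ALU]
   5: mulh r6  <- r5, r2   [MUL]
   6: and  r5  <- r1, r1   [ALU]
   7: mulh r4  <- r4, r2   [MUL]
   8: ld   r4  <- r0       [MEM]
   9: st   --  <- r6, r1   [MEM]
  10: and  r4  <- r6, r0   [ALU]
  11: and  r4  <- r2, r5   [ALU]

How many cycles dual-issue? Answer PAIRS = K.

  cy0 -> i0 (sub) RAW+WAW r3
  cy1 -> i1 (add) RAW r3
  cy2 -> i2,i3 (mulh+st) 2-wide
  cy3 -> i4,i5 (xor+mulh) 2-wide
  cy4 -> i6,i7 (and+mulh) 2-wide
  cy5 -> i8 (ld) no-port MEM/MEM
  cy6 -> i9,i10 (st+and) 2-wide
  cy7 -> i11 (and) tail

PAIRS = 4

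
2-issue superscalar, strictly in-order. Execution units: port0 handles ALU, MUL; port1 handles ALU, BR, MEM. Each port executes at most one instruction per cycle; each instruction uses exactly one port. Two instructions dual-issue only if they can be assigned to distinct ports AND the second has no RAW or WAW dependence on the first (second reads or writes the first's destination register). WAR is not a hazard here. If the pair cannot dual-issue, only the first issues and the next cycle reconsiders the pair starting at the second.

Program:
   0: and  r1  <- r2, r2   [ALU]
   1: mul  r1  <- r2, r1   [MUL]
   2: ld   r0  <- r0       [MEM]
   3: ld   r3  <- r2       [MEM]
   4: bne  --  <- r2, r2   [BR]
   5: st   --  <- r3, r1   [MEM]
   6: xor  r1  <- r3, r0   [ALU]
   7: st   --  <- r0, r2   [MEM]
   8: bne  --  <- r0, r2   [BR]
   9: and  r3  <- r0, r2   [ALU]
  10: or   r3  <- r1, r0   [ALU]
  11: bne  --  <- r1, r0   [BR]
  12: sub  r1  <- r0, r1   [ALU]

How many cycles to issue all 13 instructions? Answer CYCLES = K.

#0 head=0: and i0 RAW+WAW r1
#1 head=1: mul ld i1&i2 pair
#2 head=3: ld i3 no-port MEM/BR
#3 head=4: bne i4 no-port BR/MEM
#4 head=5: st xor i5&i6 pair
#5 head=7: st i7 no-port MEM/BR
#6 head=8: bne and i8&i9 pair
#7 head=10: or bne i10&i11 pair
#8 head=12: sub i12 tail

CYCLES = 9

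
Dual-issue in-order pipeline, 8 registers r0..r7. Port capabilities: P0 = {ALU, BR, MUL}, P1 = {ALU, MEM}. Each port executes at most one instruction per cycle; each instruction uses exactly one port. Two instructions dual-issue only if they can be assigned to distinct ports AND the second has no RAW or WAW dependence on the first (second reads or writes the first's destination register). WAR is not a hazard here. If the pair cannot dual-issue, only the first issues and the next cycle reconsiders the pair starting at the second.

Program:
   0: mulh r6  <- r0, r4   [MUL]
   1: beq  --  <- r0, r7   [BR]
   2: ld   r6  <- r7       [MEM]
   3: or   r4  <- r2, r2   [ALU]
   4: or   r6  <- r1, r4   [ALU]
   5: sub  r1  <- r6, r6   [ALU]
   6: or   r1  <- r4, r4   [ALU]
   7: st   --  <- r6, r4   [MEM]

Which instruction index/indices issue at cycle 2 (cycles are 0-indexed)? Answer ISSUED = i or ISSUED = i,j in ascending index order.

#0 head=0: mulh i0 no-port MUL/BR
#1 head=1: beq ld i1&i2 dual
#2 head=3: or i3 RAW r4
#3 head=4: or i4 RAW r6
#4 head=5: sub i5 WAW r1
#5 head=6: or st i6&i7 dual

ISSUED = 3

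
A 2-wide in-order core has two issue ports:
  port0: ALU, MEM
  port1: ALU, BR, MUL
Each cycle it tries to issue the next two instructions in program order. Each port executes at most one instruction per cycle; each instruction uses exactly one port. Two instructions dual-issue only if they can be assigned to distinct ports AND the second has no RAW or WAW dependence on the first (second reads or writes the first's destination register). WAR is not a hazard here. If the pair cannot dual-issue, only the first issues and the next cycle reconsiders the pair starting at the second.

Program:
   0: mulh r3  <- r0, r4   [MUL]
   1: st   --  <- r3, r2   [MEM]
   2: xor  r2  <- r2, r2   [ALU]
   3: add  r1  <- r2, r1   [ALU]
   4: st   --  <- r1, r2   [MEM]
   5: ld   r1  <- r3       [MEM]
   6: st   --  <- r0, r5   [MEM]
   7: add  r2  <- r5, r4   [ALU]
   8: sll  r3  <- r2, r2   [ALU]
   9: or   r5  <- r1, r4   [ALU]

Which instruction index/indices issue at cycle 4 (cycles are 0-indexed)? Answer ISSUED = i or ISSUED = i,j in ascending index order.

ISSUED = 5

#0 head=0: mulh.MUL i0 RAW r3
#1 head=1: st.MEM;xor.ALU i1&i2 dual
#2 head=3: add.ALU i3 RAW r1
#3 head=4: st.MEM i4 no-port MEM/MEM
#4 head=5: ld.MEM i5 no-port MEM/MEM
#5 head=6: st.MEM;add.ALU i6&i7 dual
#6 head=8: sll.ALU;or.ALU i8&i9 dual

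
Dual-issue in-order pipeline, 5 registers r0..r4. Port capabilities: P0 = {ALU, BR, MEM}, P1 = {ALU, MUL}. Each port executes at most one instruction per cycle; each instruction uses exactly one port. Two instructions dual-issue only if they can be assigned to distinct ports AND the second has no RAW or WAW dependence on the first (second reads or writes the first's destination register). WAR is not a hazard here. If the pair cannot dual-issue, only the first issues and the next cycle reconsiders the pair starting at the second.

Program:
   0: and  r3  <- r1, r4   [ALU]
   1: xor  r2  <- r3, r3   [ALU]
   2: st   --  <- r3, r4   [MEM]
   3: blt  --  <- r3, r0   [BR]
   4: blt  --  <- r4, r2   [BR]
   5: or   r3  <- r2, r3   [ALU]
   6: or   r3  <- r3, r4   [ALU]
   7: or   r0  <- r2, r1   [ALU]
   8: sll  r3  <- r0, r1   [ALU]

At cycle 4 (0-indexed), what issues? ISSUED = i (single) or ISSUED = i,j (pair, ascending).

0. and.ALU @i0  | RAW r3
1. xor.ALU st.MEM @i1&i2  | pair
2. blt.BR @i3  | no-port BR/BR
3. blt.BR or.ALU @i4&i5  | pair
4. or.ALU or.ALU @i6&i7  | pair
5. sll.ALU @i8  | tail

ISSUED = 6,7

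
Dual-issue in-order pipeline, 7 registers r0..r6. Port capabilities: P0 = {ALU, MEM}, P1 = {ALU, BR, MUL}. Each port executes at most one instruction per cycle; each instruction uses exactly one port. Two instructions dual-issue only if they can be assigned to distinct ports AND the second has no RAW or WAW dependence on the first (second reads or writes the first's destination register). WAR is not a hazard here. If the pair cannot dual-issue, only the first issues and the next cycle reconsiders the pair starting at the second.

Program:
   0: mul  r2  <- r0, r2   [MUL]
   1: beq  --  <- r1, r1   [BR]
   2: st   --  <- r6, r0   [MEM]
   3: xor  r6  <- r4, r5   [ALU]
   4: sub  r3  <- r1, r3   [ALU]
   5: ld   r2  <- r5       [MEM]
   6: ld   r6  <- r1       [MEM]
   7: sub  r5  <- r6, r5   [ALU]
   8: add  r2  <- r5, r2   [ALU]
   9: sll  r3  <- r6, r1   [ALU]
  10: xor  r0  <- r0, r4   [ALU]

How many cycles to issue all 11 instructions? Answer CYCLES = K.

0. mul.MUL @i0  | no-port MUL/BR
1. beq.BR;st.MEM @i1/i2  | dual
2. xor.ALU;sub.ALU @i3/i4  | dual
3. ld.MEM @i5  | no-port MEM/MEM
4. ld.MEM @i6  | RAW r6
5. sub.ALU @i7  | RAW r5
6. add.ALU;sll.ALU @i8/i9  | dual
7. xor.ALU @i10  | tail

CYCLES = 8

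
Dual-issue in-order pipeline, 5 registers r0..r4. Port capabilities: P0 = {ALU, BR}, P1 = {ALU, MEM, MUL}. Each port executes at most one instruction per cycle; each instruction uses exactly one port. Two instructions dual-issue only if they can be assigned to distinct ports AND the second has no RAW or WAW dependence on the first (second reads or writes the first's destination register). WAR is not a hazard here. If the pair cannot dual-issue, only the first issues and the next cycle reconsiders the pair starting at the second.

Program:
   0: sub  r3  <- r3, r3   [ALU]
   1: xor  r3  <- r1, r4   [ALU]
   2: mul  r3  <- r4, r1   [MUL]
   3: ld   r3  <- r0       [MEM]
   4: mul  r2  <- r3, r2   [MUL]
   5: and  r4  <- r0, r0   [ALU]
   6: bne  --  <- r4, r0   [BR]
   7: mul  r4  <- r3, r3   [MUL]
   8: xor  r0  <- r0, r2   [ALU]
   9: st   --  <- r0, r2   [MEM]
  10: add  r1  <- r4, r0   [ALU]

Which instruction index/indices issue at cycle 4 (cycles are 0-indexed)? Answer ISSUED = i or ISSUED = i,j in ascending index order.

ISSUED = 4,5

c0: i0 sub  WAW r3
c1: i1 xor  WAW r3
c2: i2 mul  no-port MUL/MEM
c3: i3 ld  no-port MEM/MUL
c4: i4&i5 mul/and  pair
c5: i6&i7 bne/mul  pair
c6: i8 xor  RAW r0
c7: i9&i10 st/add  pair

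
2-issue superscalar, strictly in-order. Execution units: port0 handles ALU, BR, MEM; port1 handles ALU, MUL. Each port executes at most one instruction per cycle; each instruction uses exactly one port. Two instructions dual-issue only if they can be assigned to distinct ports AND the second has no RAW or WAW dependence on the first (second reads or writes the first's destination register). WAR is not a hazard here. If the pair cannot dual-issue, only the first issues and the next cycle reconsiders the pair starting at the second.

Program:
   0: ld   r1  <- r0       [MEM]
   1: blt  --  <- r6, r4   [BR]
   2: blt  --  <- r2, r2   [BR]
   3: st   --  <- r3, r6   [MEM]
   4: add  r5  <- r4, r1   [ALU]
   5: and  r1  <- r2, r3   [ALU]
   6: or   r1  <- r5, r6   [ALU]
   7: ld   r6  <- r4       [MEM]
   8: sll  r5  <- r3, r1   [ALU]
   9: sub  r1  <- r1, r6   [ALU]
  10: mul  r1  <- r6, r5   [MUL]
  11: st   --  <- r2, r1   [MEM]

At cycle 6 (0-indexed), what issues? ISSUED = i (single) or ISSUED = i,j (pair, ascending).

ISSUED = 8,9

0. ld.MEM @i0  | no-port MEM/BR
1. blt.BR @i1  | no-port BR/BR
2. blt.BR @i2  | no-port BR/MEM
3. st.MEM/add.ALU @i3+i4  | 2-wide
4. and.ALU @i5  | WAW r1
5. or.ALU/ld.MEM @i6+i7  | 2-wide
6. sll.ALU/sub.ALU @i8+i9  | 2-wide
7. mul.MUL @i10  | RAW r1
8. st.MEM @i11  | tail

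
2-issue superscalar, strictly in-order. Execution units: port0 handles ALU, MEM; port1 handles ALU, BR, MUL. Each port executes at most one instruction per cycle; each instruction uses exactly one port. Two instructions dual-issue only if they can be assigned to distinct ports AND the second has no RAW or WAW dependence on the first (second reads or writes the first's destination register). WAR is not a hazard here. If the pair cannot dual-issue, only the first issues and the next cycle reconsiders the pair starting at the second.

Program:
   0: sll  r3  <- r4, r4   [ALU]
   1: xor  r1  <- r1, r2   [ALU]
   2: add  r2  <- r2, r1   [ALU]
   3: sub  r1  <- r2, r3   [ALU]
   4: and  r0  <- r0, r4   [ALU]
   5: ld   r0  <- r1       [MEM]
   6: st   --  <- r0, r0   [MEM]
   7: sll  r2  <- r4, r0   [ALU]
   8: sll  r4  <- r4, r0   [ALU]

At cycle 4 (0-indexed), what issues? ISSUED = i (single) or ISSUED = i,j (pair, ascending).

ISSUED = 6,7

t=0 i0+i1:sll+xor ; 2-wide
t=1 i2:add ; RAW r2
t=2 i3+i4:sub+and ; 2-wide
t=3 i5:ld ; no-port MEM/MEM
t=4 i6+i7:st+sll ; 2-wide
t=5 i8:sll ; tail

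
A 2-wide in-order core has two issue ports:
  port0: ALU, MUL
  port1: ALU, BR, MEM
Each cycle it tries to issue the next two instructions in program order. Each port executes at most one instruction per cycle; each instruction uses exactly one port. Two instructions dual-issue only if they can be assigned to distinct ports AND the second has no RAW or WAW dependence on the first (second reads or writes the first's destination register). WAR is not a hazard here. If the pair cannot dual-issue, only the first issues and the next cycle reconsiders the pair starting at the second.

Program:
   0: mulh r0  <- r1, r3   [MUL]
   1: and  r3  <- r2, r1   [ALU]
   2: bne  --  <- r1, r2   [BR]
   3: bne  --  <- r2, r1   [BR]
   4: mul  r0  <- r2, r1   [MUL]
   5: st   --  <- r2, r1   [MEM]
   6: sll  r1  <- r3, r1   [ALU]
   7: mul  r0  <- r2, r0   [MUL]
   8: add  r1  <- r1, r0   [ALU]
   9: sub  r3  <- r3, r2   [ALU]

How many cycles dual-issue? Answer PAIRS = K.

c0: i0+i1 mulh.MUL+and.ALU  2-wide
c1: i2 bne.BR  no-port BR/BR
c2: i3+i4 bne.BR+mul.MUL  2-wide
c3: i5+i6 st.MEM+sll.ALU  2-wide
c4: i7 mul.MUL  RAW r0
c5: i8+i9 add.ALU+sub.ALU  2-wide

PAIRS = 4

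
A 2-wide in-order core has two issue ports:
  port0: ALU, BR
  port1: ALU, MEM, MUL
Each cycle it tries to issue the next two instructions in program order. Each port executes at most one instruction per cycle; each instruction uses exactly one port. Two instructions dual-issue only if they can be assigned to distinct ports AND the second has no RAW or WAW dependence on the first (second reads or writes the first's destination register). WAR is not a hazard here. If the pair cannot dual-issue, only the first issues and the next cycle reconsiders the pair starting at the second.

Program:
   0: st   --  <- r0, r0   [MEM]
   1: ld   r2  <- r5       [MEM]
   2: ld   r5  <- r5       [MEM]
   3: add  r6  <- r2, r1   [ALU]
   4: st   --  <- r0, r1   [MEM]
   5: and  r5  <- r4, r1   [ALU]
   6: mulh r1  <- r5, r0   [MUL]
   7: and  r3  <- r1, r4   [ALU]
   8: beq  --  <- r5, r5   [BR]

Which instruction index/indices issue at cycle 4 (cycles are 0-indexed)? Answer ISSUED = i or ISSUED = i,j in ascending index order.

ISSUED = 6

0. st @i0  | no-port MEM/MEM
1. ld @i1  | no-port MEM/MEM
2. ld/add @i2,i3  | pair
3. st/and @i4,i5  | pair
4. mulh @i6  | RAW r1
5. and/beq @i7,i8  | pair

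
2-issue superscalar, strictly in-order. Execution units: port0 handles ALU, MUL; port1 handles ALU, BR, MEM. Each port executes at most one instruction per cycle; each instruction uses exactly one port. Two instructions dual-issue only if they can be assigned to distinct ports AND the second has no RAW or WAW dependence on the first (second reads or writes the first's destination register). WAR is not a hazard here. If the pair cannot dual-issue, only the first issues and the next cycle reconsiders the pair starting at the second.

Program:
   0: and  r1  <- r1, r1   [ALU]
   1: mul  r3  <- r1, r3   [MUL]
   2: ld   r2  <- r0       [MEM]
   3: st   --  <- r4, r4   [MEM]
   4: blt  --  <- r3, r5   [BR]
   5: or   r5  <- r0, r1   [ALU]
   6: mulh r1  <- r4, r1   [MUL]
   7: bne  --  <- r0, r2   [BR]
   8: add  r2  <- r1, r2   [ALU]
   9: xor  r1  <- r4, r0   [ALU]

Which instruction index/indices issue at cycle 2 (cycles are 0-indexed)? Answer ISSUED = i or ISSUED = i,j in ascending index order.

#0 head=0: and.ALU i0 RAW r1
#1 head=1: mul.MUL;ld.MEM i1&i2 pair
#2 head=3: st.MEM i3 no-port MEM/BR
#3 head=4: blt.BR;or.ALU i4&i5 pair
#4 head=6: mulh.MUL;bne.BR i6&i7 pair
#5 head=8: add.ALU;xor.ALU i8&i9 pair

ISSUED = 3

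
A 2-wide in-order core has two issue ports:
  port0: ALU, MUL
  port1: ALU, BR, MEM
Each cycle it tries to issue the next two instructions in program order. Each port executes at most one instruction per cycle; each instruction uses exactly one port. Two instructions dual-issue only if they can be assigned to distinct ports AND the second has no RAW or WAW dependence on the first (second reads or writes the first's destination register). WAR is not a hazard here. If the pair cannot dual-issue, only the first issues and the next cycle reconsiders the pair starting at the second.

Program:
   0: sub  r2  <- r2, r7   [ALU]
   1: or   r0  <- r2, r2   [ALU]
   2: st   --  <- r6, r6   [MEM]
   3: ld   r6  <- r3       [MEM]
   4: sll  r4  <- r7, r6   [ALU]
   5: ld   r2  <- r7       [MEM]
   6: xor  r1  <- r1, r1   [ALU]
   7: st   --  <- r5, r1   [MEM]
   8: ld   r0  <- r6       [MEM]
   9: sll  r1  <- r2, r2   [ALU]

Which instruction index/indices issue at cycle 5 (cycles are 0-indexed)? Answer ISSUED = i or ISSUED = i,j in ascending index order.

  cy0 -> i0 (sub.ALU) RAW r2
  cy1 -> i1+i2 (or.ALU/st.MEM) dual
  cy2 -> i3 (ld.MEM) RAW r6
  cy3 -> i4+i5 (sll.ALU/ld.MEM) dual
  cy4 -> i6 (xor.ALU) RAW r1
  cy5 -> i7 (st.MEM) no-port MEM/MEM
  cy6 -> i8+i9 (ld.MEM/sll.ALU) dual

ISSUED = 7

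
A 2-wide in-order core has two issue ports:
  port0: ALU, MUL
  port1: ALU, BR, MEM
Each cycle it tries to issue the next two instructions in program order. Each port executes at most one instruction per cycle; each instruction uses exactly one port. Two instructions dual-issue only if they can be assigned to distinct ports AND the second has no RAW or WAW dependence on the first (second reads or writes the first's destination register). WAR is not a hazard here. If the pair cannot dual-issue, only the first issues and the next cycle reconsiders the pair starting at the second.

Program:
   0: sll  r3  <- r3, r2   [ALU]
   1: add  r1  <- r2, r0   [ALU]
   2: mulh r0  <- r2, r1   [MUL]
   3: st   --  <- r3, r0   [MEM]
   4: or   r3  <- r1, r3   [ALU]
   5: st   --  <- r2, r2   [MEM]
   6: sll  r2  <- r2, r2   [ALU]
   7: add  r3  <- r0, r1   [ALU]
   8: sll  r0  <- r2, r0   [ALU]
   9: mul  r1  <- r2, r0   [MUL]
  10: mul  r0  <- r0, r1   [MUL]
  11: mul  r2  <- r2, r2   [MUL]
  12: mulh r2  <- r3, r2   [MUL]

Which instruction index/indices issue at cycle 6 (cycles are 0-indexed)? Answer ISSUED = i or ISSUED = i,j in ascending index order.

ISSUED = 10

#0 head=0: sll+add i0,i1 pair
#1 head=2: mulh i2 RAW r0
#2 head=3: st+or i3,i4 pair
#3 head=5: st+sll i5,i6 pair
#4 head=7: add+sll i7,i8 pair
#5 head=9: mul i9 no-port MUL/MUL
#6 head=10: mul i10 no-port MUL/MUL
#7 head=11: mul i11 no-port MUL/MUL
#8 head=12: mulh i12 tail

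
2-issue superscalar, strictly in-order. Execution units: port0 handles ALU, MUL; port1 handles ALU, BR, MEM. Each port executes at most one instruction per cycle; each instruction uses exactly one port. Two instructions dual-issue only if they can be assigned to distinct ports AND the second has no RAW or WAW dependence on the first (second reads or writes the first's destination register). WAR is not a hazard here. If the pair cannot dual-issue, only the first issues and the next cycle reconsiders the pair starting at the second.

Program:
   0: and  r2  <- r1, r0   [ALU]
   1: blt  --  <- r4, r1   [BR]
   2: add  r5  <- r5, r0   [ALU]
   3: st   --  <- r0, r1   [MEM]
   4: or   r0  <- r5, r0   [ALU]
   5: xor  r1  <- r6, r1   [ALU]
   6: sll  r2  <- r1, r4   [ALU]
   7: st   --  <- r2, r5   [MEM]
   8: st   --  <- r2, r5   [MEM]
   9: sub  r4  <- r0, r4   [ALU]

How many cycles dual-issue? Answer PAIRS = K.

PAIRS = 4

  cy0 -> i0&i1 (and.ALU/blt.BR) pair
  cy1 -> i2&i3 (add.ALU/st.MEM) pair
  cy2 -> i4&i5 (or.ALU/xor.ALU) pair
  cy3 -> i6 (sll.ALU) RAW r2
  cy4 -> i7 (st.MEM) no-port MEM/MEM
  cy5 -> i8&i9 (st.MEM/sub.ALU) pair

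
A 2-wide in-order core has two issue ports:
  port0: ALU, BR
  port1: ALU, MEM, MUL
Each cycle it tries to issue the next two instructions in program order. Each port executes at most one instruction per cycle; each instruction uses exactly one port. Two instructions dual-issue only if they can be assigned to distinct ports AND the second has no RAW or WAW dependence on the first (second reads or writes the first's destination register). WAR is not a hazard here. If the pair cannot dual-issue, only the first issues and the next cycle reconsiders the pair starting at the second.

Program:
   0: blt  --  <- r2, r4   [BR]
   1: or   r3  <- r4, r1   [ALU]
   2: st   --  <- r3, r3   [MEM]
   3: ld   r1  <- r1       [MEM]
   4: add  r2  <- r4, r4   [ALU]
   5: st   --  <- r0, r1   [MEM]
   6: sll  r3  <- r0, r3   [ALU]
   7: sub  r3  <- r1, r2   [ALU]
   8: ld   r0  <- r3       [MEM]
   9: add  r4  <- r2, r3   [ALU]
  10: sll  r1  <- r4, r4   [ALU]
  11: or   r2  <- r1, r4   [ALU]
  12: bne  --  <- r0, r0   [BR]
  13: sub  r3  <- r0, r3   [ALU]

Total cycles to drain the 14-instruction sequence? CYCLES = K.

CYCLES = 9

#0 head=0: blt/or i0,i1 dual
#1 head=2: st i2 no-port MEM/MEM
#2 head=3: ld/add i3,i4 dual
#3 head=5: st/sll i5,i6 dual
#4 head=7: sub i7 RAW r3
#5 head=8: ld/add i8,i9 dual
#6 head=10: sll i10 RAW r1
#7 head=11: or/bne i11,i12 dual
#8 head=13: sub i13 tail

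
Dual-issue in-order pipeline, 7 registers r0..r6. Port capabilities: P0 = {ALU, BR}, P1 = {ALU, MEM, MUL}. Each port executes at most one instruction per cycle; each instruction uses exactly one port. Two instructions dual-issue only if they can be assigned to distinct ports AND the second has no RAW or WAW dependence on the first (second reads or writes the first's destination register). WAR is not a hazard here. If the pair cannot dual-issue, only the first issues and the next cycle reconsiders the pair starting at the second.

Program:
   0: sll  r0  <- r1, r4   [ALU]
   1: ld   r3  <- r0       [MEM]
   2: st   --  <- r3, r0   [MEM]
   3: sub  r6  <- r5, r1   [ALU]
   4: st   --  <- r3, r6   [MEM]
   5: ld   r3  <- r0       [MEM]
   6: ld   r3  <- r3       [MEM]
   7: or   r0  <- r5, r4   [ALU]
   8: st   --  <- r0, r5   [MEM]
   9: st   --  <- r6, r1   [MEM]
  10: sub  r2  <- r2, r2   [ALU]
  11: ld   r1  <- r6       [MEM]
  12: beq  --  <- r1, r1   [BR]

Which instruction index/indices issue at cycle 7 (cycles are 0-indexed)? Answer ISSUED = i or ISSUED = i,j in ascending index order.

[0] i0  sll.ALU  -- RAW r0
[1] i1  ld.MEM  -- no-port MEM/MEM
[2] i2+i3  st.MEM;sub.ALU  -- pair
[3] i4  st.MEM  -- no-port MEM/MEM
[4] i5  ld.MEM  -- no-port MEM/MEM
[5] i6+i7  ld.MEM;or.ALU  -- pair
[6] i8  st.MEM  -- no-port MEM/MEM
[7] i9+i10  st.MEM;sub.ALU  -- pair
[8] i11  ld.MEM  -- RAW r1
[9] i12  beq.BR  -- tail

ISSUED = 9,10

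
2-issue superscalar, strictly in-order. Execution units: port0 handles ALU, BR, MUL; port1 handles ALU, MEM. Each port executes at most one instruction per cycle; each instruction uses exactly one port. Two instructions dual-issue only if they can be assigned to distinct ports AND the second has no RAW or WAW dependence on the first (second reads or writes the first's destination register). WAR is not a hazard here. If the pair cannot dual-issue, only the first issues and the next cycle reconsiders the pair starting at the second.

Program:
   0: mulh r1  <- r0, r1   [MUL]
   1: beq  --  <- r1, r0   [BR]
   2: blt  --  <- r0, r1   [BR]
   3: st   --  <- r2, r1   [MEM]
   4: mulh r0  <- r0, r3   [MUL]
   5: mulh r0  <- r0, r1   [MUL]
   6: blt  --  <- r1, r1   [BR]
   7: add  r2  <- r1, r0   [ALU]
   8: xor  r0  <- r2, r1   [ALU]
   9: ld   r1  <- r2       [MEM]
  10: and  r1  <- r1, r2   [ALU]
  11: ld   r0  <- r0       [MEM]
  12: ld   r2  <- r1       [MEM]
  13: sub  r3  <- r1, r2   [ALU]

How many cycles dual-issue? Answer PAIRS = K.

PAIRS = 4

c0: i0 mulh.MUL  no-port MUL/BR
c1: i1 beq.BR  no-port BR/BR
c2: i2&i3 blt.BR st.MEM  pair
c3: i4 mulh.MUL  no-port MUL/MUL
c4: i5 mulh.MUL  no-port MUL/BR
c5: i6&i7 blt.BR add.ALU  pair
c6: i8&i9 xor.ALU ld.MEM  pair
c7: i10&i11 and.ALU ld.MEM  pair
c8: i12 ld.MEM  RAW r2
c9: i13 sub.ALU  tail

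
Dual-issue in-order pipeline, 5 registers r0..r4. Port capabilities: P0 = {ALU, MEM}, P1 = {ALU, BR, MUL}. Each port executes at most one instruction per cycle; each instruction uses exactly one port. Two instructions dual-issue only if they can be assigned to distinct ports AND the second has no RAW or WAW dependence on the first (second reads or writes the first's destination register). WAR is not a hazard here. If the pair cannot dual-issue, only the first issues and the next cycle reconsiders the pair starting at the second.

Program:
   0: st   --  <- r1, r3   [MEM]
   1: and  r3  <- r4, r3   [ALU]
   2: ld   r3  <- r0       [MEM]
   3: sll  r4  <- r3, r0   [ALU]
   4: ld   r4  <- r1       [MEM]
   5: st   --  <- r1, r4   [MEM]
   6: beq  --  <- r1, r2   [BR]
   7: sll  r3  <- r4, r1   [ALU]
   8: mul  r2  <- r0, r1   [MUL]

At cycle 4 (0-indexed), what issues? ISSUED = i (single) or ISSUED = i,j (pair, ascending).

ISSUED = 5,6

  cy0 -> i0,i1 (st+and) pair
  cy1 -> i2 (ld) RAW r3
  cy2 -> i3 (sll) WAW r4
  cy3 -> i4 (ld) no-port MEM/MEM
  cy4 -> i5,i6 (st+beq) pair
  cy5 -> i7,i8 (sll+mul) pair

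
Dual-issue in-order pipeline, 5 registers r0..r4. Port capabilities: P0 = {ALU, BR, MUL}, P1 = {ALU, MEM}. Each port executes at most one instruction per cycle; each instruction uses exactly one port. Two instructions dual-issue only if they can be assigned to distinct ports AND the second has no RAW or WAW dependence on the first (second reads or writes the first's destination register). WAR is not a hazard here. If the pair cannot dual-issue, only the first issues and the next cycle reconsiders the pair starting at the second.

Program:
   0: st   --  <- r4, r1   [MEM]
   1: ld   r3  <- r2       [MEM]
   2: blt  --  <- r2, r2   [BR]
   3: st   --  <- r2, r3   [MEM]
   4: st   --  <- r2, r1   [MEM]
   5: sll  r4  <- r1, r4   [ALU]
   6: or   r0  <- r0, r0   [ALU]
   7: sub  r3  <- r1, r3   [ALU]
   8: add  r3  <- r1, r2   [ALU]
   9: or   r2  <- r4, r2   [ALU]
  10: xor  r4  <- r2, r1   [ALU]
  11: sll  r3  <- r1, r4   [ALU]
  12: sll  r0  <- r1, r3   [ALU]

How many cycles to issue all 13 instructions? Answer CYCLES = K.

[0] i0  st.MEM  -- no-port MEM/MEM
[1] i1,i2  ld.MEM/blt.BR  -- pair
[2] i3  st.MEM  -- no-port MEM/MEM
[3] i4,i5  st.MEM/sll.ALU  -- pair
[4] i6,i7  or.ALU/sub.ALU  -- pair
[5] i8,i9  add.ALU/or.ALU  -- pair
[6] i10  xor.ALU  -- RAW r4
[7] i11  sll.ALU  -- RAW r3
[8] i12  sll.ALU  -- tail

CYCLES = 9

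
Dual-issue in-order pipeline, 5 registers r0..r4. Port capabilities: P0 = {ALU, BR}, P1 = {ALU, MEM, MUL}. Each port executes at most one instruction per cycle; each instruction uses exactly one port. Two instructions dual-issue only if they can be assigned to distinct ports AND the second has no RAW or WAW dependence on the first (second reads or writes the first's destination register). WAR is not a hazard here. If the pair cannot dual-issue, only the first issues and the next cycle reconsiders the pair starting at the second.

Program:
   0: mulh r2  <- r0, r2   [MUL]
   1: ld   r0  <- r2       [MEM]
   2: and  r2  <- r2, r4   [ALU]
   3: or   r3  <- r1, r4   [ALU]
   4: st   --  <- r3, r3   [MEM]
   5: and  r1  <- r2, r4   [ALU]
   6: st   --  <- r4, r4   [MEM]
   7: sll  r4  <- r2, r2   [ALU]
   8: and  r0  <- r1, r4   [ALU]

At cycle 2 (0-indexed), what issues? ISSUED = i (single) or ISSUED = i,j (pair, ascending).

t=0 i0:mulh ; no-port MUL/MEM
t=1 i1,i2:ld and ; pair
t=2 i3:or ; RAW r3
t=3 i4,i5:st and ; pair
t=4 i6,i7:st sll ; pair
t=5 i8:and ; tail

ISSUED = 3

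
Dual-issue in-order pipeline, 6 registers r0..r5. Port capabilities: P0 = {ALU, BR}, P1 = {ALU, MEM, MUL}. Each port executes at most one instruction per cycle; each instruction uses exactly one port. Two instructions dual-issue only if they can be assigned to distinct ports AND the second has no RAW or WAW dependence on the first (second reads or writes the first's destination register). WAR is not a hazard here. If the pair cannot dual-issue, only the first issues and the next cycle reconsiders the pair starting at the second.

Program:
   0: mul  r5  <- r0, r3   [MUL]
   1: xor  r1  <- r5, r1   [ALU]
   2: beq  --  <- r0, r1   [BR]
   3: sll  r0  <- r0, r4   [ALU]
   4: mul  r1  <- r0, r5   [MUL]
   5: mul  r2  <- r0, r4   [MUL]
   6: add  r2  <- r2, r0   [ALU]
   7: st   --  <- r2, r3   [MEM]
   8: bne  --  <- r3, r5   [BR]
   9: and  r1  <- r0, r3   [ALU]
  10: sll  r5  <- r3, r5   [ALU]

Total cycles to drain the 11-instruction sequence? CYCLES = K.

  cy0 -> i0 (mul.MUL) RAW r5
  cy1 -> i1 (xor.ALU) RAW r1
  cy2 -> i2&i3 (beq.BR+sll.ALU) dual
  cy3 -> i4 (mul.MUL) no-port MUL/MUL
  cy4 -> i5 (mul.MUL) RAW+WAW r2
  cy5 -> i6 (add.ALU) RAW r2
  cy6 -> i7&i8 (st.MEM+bne.BR) dual
  cy7 -> i9&i10 (and.ALU+sll.ALU) dual

CYCLES = 8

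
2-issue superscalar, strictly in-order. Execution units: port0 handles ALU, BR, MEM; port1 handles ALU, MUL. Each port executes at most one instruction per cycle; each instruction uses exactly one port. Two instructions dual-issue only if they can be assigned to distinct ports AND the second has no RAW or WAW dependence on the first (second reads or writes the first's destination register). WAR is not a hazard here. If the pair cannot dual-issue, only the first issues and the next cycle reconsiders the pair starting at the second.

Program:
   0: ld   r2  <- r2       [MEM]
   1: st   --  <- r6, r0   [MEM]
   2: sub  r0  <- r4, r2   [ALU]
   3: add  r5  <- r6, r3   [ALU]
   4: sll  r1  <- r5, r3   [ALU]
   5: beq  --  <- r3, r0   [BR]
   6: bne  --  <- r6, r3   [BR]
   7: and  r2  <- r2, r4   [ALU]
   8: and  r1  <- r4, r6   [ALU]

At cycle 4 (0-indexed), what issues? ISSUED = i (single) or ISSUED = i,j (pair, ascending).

ISSUED = 6,7

c0: i0 ld  no-port MEM/MEM
c1: i1&i2 st/sub  pair
c2: i3 add  RAW r5
c3: i4&i5 sll/beq  pair
c4: i6&i7 bne/and  pair
c5: i8 and  tail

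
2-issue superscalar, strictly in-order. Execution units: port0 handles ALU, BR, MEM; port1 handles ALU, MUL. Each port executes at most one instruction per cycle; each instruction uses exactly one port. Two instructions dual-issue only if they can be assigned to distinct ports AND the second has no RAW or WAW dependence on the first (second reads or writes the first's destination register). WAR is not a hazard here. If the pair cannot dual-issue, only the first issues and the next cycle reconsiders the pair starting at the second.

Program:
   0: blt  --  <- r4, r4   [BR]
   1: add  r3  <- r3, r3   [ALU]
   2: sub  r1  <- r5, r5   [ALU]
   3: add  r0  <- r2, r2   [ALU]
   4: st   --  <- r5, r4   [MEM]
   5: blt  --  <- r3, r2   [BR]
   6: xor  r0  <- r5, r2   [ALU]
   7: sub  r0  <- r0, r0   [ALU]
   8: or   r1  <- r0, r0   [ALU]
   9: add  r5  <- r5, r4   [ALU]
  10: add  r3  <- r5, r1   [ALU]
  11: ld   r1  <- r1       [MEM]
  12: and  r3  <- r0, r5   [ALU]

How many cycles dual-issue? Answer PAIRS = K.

PAIRS = 5

c0: i0/i1 blt/add  dual
c1: i2/i3 sub/add  dual
c2: i4 st  no-port MEM/BR
c3: i5/i6 blt/xor  dual
c4: i7 sub  RAW r0
c5: i8/i9 or/add  dual
c6: i10/i11 add/ld  dual
c7: i12 and  tail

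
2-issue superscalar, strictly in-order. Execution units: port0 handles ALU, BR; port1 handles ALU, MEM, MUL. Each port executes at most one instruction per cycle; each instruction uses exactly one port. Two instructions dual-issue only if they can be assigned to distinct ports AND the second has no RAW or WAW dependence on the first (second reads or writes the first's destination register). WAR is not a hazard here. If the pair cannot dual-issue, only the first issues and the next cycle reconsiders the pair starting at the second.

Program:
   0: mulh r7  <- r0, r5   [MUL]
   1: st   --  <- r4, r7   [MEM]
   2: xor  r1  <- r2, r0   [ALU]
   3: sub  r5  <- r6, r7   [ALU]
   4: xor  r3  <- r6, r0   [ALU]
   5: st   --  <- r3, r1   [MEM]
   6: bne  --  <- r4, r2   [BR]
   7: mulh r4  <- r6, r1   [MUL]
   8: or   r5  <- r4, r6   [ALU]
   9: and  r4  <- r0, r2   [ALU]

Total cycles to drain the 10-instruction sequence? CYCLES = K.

CYCLES = 6

0. mulh.MUL @i0  | no-port MUL/MEM
1. st.MEM;xor.ALU @i1,i2  | 2-wide
2. sub.ALU;xor.ALU @i3,i4  | 2-wide
3. st.MEM;bne.BR @i5,i6  | 2-wide
4. mulh.MUL @i7  | RAW r4
5. or.ALU;and.ALU @i8,i9  | 2-wide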